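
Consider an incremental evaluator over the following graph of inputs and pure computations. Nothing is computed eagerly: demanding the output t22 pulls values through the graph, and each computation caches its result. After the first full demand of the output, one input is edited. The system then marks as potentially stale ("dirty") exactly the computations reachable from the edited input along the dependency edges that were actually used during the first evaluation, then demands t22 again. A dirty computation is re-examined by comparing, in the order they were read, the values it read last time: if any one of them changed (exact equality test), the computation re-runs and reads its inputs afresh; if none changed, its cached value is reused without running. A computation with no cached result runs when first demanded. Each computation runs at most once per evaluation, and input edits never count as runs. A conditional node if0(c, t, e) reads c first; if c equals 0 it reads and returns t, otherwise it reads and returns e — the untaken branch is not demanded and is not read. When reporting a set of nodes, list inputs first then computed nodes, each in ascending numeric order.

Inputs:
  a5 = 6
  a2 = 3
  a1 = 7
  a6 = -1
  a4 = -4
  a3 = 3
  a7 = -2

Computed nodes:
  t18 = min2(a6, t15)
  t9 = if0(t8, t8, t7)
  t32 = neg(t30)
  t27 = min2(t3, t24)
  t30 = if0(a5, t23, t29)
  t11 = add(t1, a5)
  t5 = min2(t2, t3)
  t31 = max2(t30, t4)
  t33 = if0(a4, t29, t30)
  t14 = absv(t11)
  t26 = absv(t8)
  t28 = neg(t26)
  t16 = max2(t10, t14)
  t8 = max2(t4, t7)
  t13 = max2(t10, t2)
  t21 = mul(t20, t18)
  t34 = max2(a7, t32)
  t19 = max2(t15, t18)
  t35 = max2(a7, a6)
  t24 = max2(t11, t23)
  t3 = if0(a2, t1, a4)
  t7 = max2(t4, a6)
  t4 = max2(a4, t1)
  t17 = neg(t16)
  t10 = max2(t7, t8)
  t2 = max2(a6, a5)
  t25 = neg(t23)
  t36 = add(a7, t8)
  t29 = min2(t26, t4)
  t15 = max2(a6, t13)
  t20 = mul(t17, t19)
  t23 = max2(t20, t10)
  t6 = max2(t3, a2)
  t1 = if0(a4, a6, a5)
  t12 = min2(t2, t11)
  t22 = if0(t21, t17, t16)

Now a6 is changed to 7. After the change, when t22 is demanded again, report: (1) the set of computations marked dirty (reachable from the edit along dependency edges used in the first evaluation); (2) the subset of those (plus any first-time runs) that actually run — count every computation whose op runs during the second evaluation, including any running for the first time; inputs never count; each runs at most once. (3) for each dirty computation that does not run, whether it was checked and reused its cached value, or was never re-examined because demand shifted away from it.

Initial pass — values computed on the first demand:
  t1 = if0(a4=-4 -> else branch a5) = 6
  t2 = max2(-1, 6) = 6
  t4 = max2(-4, 6) = 6
  t7 = max2(6, -1) = 6
  t8 = max2(6, 6) = 6
  t10 = max2(6, 6) = 6
  t11 = add(6, 6) = 12
  t13 = max2(6, 6) = 6
  t14 = absv(12) = 12
  t15 = max2(-1, 6) = 6
  t16 = max2(6, 12) = 12
  t17 = neg(12) = -12
  t18 = min2(-1, 6) = -1
  t19 = max2(6, -1) = 6
  t20 = mul(-12, 6) = -72
  t21 = mul(-72, -1) = 72
  t22 = if0(t21=72 -> else branch t16) = 12

Second demand — change propagation:
  t2: re-runs because a6 -1->7; new result 7.
  t7: re-runs because a6 -1->7; new result 7.
  t8: re-runs because t7 6->7; new result 7.
  t10: re-runs because t7 6->7; t8 6->7; new result 7.
  t13: re-runs because t10 6->7; t2 6->7; new result 7.
  t15: re-runs because a6 -1->7; t13 6->7; new result 7.
  t16: re-runs because t10 6->7; new result 12 (unchanged).
  t17: re-examined; everything it read last time is the same (t16 unchanged) — cache -12 kept, no run.
  t18: re-runs because a6 -1->7; t15 6->7; new result 7.
  t19: re-runs because t15 6->7; t18 -1->7; new result 7.
  t20: re-runs because t19 6->7; new result -84.
  t21: re-runs because t20 -72->-84; t18 -1->7; new result -588.
  t22: re-runs because t21 72->-588; new result 12 (unchanged).

The important point: at t17 every value read last time is unchanged, so the dirty flag clears without a run.

Dirty set: t2, t7, t8, t10, t13, t15, t16, t17, t18, t19, t20, t21, t22.
Run set: t2, t7, t8, t10, t13, t15, t16, t18, t19, t20, t21, t22 (12 run).
Re-examined without running (cache reused): t17.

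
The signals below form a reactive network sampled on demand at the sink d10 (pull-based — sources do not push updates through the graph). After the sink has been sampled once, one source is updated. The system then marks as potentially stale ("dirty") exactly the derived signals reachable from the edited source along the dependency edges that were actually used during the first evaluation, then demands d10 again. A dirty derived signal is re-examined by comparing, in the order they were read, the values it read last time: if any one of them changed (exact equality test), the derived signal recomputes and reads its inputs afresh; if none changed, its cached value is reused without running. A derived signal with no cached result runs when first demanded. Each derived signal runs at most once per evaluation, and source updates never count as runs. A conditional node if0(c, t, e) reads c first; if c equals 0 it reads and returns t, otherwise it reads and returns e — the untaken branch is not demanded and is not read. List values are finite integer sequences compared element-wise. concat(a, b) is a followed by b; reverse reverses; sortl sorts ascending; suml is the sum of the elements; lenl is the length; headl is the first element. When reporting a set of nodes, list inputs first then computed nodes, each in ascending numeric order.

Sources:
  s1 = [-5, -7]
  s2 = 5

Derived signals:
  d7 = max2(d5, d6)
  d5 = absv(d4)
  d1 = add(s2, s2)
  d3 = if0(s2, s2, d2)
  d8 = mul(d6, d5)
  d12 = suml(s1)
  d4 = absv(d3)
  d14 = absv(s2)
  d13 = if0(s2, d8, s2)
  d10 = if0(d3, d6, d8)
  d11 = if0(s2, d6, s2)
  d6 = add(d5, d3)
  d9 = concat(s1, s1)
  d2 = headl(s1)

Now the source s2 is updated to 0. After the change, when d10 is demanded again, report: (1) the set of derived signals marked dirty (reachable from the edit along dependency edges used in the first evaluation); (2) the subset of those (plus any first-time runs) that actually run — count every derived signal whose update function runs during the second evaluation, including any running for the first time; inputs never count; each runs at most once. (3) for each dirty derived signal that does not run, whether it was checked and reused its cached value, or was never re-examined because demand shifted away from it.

Dirty set: d3, d4, d5, d6, d8, d10.
Run set: d3, d4, d5, d6, d10 (5 run).
Left stale — demand moved off them: d8.
The important point: the flipped condition redirects demand; d8 is left stale, never re-checked.

Initial pass — values computed on the first demand:
  d2 = headl([-5, -7]) = -5
  d3 = if0(s2=5 -> else branch d2) = -5
  d4 = absv(-5) = 5
  d5 = absv(5) = 5
  d6 = add(5, -5) = 0
  d8 = mul(0, 5) = 0
  d10 = if0(d3=-5 -> else branch d8) = 0

Second demand — change propagation:
  d3: re-runs because s2 5->0; new result 0.
  d4: re-runs because d3 -5->0; new result 0.
  d5: re-runs because d4 5->0; new result 0.
  d6: re-runs because d5 5->0; d3 -5->0; new result 0 (unchanged).
  d8: dirty yet unreached — the second evaluation never asks for it.
  d10: re-runs because d3 -5->0; new result 0 (unchanged).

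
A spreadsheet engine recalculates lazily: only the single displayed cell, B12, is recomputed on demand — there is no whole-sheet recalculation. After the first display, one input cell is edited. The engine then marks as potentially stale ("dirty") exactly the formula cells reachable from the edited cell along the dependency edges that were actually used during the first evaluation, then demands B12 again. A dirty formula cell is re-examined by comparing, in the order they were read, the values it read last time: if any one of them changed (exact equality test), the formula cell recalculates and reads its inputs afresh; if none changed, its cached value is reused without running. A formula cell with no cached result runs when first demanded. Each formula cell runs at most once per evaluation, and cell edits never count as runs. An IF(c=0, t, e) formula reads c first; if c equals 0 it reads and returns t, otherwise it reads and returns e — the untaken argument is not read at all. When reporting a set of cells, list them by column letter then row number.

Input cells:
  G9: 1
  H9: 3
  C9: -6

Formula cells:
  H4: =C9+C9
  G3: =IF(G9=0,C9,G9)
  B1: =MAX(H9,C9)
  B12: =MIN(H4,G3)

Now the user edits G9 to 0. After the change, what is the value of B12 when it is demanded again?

New value of B12: -12.

First evaluation (everything demanded from the output):
  G3 = IF(G9=0: G9=1 -> else branch G9) = 1
  H4 = -6 + -6 = -12
  B12 = MIN(-12, 1) = -12

Propagation after the edit:
  G3: runs — G9 1->0; G9 1->0; result -6.
  B12: runs — G3 1->-6; result -12 (same value as before).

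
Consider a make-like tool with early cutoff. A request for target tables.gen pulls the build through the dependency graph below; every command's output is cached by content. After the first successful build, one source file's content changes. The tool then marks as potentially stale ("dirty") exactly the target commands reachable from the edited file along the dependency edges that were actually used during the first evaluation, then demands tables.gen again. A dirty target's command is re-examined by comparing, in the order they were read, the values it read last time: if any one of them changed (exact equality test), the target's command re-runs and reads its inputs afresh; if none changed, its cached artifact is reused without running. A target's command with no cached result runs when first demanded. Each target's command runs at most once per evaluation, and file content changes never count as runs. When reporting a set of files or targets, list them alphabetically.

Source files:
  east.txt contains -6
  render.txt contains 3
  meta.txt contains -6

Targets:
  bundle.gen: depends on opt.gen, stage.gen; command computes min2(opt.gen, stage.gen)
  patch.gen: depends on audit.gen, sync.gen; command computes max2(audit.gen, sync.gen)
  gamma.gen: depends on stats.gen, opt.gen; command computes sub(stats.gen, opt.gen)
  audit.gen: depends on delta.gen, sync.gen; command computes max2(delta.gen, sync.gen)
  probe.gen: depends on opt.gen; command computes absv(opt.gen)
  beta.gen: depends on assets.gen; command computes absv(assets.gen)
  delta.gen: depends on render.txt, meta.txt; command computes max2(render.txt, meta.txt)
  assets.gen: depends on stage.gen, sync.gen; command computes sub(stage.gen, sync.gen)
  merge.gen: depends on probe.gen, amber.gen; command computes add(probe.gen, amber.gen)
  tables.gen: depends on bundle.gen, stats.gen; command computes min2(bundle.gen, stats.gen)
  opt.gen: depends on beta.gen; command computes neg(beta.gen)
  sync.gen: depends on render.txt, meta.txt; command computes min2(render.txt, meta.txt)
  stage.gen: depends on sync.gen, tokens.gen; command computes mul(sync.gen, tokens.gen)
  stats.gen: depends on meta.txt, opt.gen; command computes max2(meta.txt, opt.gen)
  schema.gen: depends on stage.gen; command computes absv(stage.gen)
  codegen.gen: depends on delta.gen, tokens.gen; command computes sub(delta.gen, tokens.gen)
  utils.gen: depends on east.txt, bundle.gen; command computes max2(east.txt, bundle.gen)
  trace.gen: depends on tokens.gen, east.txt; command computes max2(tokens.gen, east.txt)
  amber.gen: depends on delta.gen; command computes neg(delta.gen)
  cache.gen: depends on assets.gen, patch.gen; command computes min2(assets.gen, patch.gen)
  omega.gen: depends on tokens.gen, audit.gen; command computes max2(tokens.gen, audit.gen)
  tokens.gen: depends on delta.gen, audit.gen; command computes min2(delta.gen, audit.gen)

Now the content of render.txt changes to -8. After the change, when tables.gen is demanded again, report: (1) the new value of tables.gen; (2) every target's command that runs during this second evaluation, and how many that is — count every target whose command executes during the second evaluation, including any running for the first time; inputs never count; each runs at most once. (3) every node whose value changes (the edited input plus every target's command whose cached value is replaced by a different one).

First demand of the output computes:
  delta.gen = max2(3, -6) = 3
  sync.gen = min2(3, -6) = -6
  audit.gen = max2(3, -6) = 3
  tokens.gen = min2(3, 3) = 3
  stage.gen = mul(-6, 3) = -18
  assets.gen = sub(-18, -6) = -12
  beta.gen = absv(-12) = 12
  opt.gen = neg(12) = -12
  bundle.gen = min2(-12, -18) = -18
  stats.gen = max2(-6, -12) = -6
  tables.gen = min2(-18, -6) = -18

After the edit, cleaning proceeds:
  delta.gen: a read changed (render.txt 3->-8) — executes, giving -6.
  sync.gen: a read changed (render.txt 3->-8) — executes, giving -8.
  audit.gen: a read changed (delta.gen 3->-6; sync.gen -6->-8) — executes, giving -6.
  tokens.gen: a read changed (delta.gen 3->-6; audit.gen 3->-6) — executes, giving -6.
  stage.gen: a read changed (sync.gen -6->-8; tokens.gen 3->-6) — executes, giving 48.
  assets.gen: a read changed (stage.gen -18->48; sync.gen -6->-8) — executes, giving 56.
  beta.gen: a read changed (assets.gen -12->56) — executes, giving 56.
  opt.gen: a read changed (beta.gen 12->56) — executes, giving -56.
  bundle.gen: a read changed (opt.gen -12->-56; stage.gen -18->48) — executes, giving -56.
  stats.gen: a read changed (opt.gen -12->-56) — executes, giving -6 — identical to its old value.
  tables.gen: a read changed (bundle.gen -18->-56) — executes, giving -56.

Demanding tables.gen again yields -56.
11 target commands run: assets.gen, audit.gen, beta.gen, bundle.gen, delta.gen, opt.gen, stage.gen, stats.gen, sync.gen, tables.gen, tokens.gen.
The nodes whose values change: assets.gen, audit.gen, beta.gen, bundle.gen, delta.gen, opt.gen, render.txt, stage.gen, sync.gen, tables.gen, tokens.gen.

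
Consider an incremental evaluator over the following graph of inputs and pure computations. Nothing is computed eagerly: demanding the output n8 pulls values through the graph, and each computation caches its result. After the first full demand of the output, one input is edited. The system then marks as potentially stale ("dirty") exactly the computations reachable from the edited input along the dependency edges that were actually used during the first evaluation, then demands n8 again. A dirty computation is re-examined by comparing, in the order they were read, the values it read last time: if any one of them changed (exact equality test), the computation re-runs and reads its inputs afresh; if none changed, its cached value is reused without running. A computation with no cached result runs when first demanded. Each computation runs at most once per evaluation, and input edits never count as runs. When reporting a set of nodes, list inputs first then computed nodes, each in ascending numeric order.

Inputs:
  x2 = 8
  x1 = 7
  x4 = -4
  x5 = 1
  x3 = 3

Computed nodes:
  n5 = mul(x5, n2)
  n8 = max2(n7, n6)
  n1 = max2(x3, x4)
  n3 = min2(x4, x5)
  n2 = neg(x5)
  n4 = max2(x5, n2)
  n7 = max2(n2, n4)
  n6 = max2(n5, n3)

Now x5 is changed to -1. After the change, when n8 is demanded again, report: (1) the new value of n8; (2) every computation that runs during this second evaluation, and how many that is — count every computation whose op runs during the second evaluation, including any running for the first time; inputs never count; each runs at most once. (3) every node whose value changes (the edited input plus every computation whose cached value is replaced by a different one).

Initial pass — values computed on the first demand:
  n2 = neg(1) = -1
  n3 = min2(-4, 1) = -4
  n4 = max2(1, -1) = 1
  n5 = mul(1, -1) = -1
  n6 = max2(-1, -4) = -1
  n7 = max2(-1, 1) = 1
  n8 = max2(1, -1) = 1

Second demand — change propagation:
  n2: re-runs because x5 1->-1; new result 1.
  n3: re-runs because x5 1->-1; new result -4 (unchanged).
  n4: re-runs because x5 1->-1; n2 -1->1; new result 1 (unchanged).
  n5: re-runs because x5 1->-1; n2 -1->1; new result -1 (unchanged).
  n6: re-examined; everything it read last time is the same (n5 unchanged, n3 unchanged) — cache -1 kept, no run.
  n7: re-runs because n2 -1->1; new result 1 (unchanged).
  n8: re-examined; everything it read last time is the same (n7 unchanged, n6 unchanged) — cache 1 kept, no run.

The important point: at n6 every value read last time is unchanged, so the dirty flag clears without a run.

n8 now evaluates to 1.
Run set: n2, n3, n4, n5, n7 (5 run).
Changed values: x5, n2.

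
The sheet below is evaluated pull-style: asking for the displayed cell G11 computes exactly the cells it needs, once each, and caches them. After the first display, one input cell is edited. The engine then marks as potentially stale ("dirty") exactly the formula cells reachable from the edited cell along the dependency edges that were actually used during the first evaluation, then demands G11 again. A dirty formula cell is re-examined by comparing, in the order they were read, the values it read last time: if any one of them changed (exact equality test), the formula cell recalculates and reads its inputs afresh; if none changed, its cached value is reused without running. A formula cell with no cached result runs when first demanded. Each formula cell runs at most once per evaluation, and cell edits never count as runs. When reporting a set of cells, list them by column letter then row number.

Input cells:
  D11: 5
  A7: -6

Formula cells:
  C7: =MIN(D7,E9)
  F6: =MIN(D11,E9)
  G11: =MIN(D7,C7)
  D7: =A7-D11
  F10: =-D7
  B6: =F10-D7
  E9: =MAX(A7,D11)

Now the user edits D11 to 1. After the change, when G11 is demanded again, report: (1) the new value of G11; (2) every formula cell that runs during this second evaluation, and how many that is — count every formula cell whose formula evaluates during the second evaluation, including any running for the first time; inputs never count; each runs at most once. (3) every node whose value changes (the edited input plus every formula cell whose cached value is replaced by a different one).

Demanding G11 again yields -7.
4 formula cells run: C7, D7, E9, G11.
The nodes whose values change: C7, D7, D11, E9, G11.

First demand of the output computes:
  D7 = -6 - 5 = -11
  E9 = MAX(-6, 5) = 5
  C7 = MIN(-11, 5) = -11
  G11 = MIN(-11, -11) = -11

After the edit, cleaning proceeds:
  D7: a read changed (D11 5->1) — executes, giving -7.
  E9: a read changed (D11 5->1) — executes, giving 1.
  C7: a read changed (D7 -11->-7; E9 5->1) — executes, giving -7.
  G11: a read changed (D7 -11->-7; C7 -11->-7) — executes, giving -7.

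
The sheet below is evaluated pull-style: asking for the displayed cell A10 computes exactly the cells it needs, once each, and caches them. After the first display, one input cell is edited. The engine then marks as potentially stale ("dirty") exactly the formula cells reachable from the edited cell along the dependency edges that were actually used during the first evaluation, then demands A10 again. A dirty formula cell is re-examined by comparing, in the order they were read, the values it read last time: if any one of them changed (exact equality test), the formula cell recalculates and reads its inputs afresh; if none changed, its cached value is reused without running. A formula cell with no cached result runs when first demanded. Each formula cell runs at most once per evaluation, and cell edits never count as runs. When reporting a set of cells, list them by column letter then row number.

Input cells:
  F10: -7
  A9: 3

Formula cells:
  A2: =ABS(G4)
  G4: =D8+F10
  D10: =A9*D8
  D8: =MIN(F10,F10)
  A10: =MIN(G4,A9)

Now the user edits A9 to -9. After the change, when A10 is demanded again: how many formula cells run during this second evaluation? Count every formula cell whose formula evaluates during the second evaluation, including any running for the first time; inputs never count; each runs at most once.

1 formula cells run: A10.

First demand of the output computes:
  D8 = MIN(-7, -7) = -7
  G4 = -7 + -7 = -14
  A10 = MIN(-14, 3) = -14

After the edit, cleaning proceeds:
  A10: a read changed (A9 3->-9) — executes, giving -14 — identical to its old value.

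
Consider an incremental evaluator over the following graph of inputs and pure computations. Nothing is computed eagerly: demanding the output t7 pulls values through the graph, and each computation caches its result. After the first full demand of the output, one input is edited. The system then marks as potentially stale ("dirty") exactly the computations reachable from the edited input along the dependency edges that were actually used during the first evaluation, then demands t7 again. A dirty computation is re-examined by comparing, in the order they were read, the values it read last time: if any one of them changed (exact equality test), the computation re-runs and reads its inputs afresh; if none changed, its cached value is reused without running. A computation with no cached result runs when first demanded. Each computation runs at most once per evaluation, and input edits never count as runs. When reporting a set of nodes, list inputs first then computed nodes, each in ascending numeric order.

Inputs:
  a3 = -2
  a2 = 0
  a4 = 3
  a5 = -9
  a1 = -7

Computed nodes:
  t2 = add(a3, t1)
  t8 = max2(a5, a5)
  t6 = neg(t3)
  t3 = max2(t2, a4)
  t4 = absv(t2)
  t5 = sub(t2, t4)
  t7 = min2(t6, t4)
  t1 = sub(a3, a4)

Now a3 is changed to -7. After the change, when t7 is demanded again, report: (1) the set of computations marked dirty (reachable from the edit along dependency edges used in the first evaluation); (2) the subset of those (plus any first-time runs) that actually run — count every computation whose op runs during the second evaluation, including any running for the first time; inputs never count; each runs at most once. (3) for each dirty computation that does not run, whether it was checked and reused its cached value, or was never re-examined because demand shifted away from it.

Dirty set: t1, t2, t3, t4, t6, t7.
Run set: t1, t2, t3, t4, t7 (5 run).
Re-examined without running (cache reused): t6.
The important point: at t6 every value read last time is unchanged, so the dirty flag clears without a run.

Initial pass — values computed on the first demand:
  t1 = sub(-2, 3) = -5
  t2 = add(-2, -5) = -7
  t3 = max2(-7, 3) = 3
  t4 = absv(-7) = 7
  t6 = neg(3) = -3
  t7 = min2(-3, 7) = -3

Second demand — change propagation:
  t1: re-runs because a3 -2->-7; new result -10.
  t2: re-runs because a3 -2->-7; t1 -5->-10; new result -17.
  t3: re-runs because t2 -7->-17; new result 3 (unchanged).
  t4: re-runs because t2 -7->-17; new result 17.
  t6: re-examined; everything it read last time is the same (t3 unchanged) — cache -3 kept, no run.
  t7: re-runs because t4 7->17; new result -3 (unchanged).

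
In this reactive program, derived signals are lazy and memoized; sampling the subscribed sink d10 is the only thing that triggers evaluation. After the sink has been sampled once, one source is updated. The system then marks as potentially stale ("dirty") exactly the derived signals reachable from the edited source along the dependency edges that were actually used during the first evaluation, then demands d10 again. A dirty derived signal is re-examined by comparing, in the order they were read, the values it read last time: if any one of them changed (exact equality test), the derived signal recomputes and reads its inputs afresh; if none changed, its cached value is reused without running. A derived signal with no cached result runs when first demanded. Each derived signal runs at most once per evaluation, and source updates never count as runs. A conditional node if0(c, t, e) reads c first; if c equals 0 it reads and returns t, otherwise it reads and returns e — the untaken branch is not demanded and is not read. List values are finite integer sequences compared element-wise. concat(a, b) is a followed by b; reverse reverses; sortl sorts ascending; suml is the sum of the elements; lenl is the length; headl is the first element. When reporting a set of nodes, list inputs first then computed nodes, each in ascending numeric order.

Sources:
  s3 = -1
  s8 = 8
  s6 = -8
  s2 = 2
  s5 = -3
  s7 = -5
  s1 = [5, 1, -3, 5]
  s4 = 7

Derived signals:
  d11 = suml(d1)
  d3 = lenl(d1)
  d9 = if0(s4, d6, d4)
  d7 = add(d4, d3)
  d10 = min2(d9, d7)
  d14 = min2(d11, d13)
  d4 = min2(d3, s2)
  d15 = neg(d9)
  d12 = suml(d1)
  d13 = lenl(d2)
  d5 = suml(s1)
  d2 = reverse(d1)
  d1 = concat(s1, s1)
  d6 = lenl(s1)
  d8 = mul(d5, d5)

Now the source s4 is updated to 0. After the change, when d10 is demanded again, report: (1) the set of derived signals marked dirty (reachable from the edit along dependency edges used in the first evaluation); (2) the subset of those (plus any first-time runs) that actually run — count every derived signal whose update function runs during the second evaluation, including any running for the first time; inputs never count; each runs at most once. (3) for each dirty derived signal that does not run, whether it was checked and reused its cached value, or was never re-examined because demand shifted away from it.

The edit dirties: d9, d10.
3 derived signals run: d6, d9, d10.
No dirty derived signal escaped a run.
Note the branch switch — d6 had no cache and runs now for the first time.

First demand of the output computes:
  d1 = concat([5, 1, -3, 5], [5, 1, -3, 5]) = [5, 1, -3, 5, 5, 1, -3, 5]
  d3 = lenl([5, 1, -3, 5, 5, 1, -3, 5]) = 8
  d4 = min2(8, 2) = 2
  d7 = add(2, 8) = 10
  d9 = if0(s4=7 -> else branch d4) = 2
  d10 = min2(2, 10) = 2

After the edit, cleaning proceeds:
  d6: had never run; runs now, result 4.
  d9: a read changed (s4 7->0) — executes, giving 4.
  d10: a read changed (d9 2->4) — executes, giving 4.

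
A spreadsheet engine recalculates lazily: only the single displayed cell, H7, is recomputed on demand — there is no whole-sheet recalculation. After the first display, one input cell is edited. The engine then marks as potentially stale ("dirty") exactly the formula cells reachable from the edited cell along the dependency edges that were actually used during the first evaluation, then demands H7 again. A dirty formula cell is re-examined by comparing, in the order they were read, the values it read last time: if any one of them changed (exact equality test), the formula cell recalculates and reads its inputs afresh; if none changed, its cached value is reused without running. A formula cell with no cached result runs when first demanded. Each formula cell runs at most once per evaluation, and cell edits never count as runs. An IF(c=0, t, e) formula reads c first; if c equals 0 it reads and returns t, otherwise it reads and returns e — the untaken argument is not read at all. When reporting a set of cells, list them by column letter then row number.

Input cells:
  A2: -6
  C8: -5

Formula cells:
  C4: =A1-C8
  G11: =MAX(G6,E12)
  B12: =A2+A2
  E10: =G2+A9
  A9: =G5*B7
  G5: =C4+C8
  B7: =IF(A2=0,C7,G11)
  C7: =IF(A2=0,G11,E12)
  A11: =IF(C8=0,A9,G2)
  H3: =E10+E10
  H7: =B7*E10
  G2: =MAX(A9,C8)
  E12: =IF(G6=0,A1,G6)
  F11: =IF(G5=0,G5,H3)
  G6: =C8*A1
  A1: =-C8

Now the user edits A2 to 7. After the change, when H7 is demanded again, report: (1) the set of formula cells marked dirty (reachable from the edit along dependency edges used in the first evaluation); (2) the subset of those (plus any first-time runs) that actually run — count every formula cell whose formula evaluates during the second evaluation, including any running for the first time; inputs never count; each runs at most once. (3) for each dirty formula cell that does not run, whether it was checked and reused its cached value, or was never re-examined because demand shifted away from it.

Marked dirty: A9, B7, E10, G2, H7.
Formula cells that run: B7 — 1 in total.
Checked but reused from cache: A9, E10, G2, H7.
Key observation: the change is absorbed at B7 — it re-runs but produces the same value, and the output's value is unchanged.

First evaluation (everything demanded from the output):
  A1 = -(-5) = 5
  C4 = 5 - -5 = 10
  G5 = 10 + -5 = 5
  G6 = -5 * 5 = -25
  E12 = IF(G6=0: G6=-25 -> else branch G6) = -25
  G11 = MAX(-25, -25) = -25
  B7 = IF(A2=0: A2=-6 -> else branch G11) = -25
  A9 = 5 * -25 = -125
  G2 = MAX(-125, -5) = -5
  E10 = -5 + -125 = -130
  H7 = -25 * -130 = 3250

Propagation after the edit:
  B7: runs — A2 -6->7; result -25 (same value as before).
  A9: checked — values it read are unchanged (G5 unchanged, B7 unchanged); reused cached -125 without running.
  G2: checked — values it read are unchanged (A9 unchanged, C8 unchanged); reused cached -5 without running.
  E10: checked — values it read are unchanged (G2 unchanged, A9 unchanged); reused cached -130 without running.
  H7: checked — values it read are unchanged (B7 unchanged, E10 unchanged); reused cached 3250 without running.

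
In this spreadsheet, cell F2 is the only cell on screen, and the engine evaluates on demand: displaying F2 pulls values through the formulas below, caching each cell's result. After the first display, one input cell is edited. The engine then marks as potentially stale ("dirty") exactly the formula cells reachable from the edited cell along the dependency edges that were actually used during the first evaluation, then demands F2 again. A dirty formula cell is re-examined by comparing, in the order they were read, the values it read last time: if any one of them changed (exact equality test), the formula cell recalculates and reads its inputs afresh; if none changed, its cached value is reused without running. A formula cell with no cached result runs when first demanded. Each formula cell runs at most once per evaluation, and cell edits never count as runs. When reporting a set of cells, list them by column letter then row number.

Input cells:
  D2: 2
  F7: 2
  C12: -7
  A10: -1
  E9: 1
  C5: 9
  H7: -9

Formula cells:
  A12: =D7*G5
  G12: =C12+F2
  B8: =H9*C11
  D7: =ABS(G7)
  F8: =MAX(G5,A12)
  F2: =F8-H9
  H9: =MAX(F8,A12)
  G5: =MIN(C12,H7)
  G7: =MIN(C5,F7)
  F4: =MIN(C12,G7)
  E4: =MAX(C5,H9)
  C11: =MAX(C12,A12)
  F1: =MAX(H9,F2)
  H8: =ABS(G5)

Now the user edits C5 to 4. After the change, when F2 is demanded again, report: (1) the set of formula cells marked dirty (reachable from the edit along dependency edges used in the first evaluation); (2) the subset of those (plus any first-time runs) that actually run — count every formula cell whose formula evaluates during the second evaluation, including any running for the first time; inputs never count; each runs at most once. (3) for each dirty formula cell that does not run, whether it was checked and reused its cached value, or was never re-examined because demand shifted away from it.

Dirty set: A12, D7, F2, F8, G7, H9.
Run set: G7 (1 run).
Re-examined without running (cache reused): A12, D7, F2, F8, H9.
The important point: G7 recomputes to an identical value, and the output ends up unchanged.

Initial pass — values computed on the first demand:
  G5 = MIN(-7, -9) = -9
  G7 = MIN(9, 2) = 2
  D7 = ABS(2) = 2
  A12 = 2 * -9 = -18
  F8 = MAX(-9, -18) = -9
  H9 = MAX(-9, -18) = -9
  F2 = -9 - -9 = 0

Second demand — change propagation:
  G7: re-runs because C5 9->4; new result 2 (unchanged).
  D7: re-examined; everything it read last time is the same (G7 unchanged) — cache 2 kept, no run.
  A12: re-examined; everything it read last time is the same (D7 unchanged, G5 unchanged) — cache -18 kept, no run.
  F8: re-examined; everything it read last time is the same (G5 unchanged, A12 unchanged) — cache -9 kept, no run.
  H9: re-examined; everything it read last time is the same (F8 unchanged, A12 unchanged) — cache -9 kept, no run.
  F2: re-examined; everything it read last time is the same (F8 unchanged, H9 unchanged) — cache 0 kept, no run.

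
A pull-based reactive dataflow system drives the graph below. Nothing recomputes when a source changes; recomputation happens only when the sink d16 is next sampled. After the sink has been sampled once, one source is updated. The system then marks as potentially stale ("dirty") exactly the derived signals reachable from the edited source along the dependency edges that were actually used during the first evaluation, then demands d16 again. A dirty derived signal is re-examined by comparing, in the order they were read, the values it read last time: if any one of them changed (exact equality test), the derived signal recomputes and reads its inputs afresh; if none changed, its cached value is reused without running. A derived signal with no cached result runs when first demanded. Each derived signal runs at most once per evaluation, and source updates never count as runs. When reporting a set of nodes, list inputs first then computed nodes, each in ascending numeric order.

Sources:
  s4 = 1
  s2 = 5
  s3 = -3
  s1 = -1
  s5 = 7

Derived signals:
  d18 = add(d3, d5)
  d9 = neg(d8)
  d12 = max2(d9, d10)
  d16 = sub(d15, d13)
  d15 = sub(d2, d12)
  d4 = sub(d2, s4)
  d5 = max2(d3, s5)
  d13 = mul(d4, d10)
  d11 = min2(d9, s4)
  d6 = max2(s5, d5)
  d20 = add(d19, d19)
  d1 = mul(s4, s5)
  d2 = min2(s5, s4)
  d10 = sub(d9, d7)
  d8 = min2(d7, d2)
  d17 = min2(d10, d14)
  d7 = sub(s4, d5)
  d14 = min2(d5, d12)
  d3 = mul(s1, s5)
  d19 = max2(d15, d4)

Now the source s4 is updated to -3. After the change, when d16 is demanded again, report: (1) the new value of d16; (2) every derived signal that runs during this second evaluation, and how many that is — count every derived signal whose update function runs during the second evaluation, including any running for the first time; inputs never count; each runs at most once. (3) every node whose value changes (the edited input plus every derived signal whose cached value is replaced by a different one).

New value of d16: -23.
Derived signals that run: d2, d4, d7, d8, d9, d10, d12, d13, d15, d16 — 10 in total.
Values that change: s4, d2, d7, d8, d9, d10, d12, d15, d16.

First evaluation (everything demanded from the output):
  d2 = min2(7, 1) = 1
  d3 = mul(-1, 7) = -7
  d4 = sub(1, 1) = 0
  d5 = max2(-7, 7) = 7
  d7 = sub(1, 7) = -6
  d8 = min2(-6, 1) = -6
  d9 = neg(-6) = 6
  d10 = sub(6, -6) = 12
  d12 = max2(6, 12) = 12
  d13 = mul(0, 12) = 0
  d15 = sub(1, 12) = -11
  d16 = sub(-11, 0) = -11

Propagation after the edit:
  d2: runs — s4 1->-3; result -3.
  d4: runs — d2 1->-3; s4 1->-3; result 0 (same value as before).
  d7: runs — s4 1->-3; result -10.
  d8: runs — d7 -6->-10; d2 1->-3; result -10.
  d9: runs — d8 -6->-10; result 10.
  d10: runs — d9 6->10; d7 -6->-10; result 20.
  d12: runs — d9 6->10; d10 12->20; result 20.
  d13: runs — d10 12->20; result 0 (same value as before).
  d15: runs — d2 1->-3; d12 12->20; result -23.
  d16: runs — d15 -11->-23; result -23.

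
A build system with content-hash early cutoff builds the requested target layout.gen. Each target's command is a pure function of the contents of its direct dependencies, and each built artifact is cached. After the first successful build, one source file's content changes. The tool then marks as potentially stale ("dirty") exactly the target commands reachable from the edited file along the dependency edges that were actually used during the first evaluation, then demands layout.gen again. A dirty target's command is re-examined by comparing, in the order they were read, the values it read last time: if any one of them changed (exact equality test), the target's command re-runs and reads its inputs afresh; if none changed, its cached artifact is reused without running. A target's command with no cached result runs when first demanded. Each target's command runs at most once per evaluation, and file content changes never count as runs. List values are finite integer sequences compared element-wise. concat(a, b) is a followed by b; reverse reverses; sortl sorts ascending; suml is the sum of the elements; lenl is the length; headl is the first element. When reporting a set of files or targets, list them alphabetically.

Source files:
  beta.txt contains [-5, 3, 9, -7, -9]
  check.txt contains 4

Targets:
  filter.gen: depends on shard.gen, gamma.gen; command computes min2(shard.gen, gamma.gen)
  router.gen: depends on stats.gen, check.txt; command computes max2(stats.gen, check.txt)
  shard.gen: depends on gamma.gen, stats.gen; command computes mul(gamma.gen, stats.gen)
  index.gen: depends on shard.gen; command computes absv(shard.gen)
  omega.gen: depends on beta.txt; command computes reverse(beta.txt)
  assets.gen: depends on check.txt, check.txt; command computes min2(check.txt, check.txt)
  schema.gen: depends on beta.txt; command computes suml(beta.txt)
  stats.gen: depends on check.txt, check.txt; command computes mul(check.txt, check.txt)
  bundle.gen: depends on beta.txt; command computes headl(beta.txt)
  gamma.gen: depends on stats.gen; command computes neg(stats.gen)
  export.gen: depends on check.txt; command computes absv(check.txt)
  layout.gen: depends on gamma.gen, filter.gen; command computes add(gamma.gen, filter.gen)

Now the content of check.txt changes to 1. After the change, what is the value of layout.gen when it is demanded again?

New value of layout.gen: -2.

First evaluation (everything demanded from the output):
  stats.gen = mul(4, 4) = 16
  gamma.gen = neg(16) = -16
  shard.gen = mul(-16, 16) = -256
  filter.gen = min2(-256, -16) = -256
  layout.gen = add(-16, -256) = -272

Propagation after the edit:
  stats.gen: runs — check.txt 4->1; check.txt 4->1; result 1.
  gamma.gen: runs — stats.gen 16->1; result -1.
  shard.gen: runs — gamma.gen -16->-1; stats.gen 16->1; result -1.
  filter.gen: runs — shard.gen -256->-1; gamma.gen -16->-1; result -1.
  layout.gen: runs — gamma.gen -16->-1; filter.gen -256->-1; result -2.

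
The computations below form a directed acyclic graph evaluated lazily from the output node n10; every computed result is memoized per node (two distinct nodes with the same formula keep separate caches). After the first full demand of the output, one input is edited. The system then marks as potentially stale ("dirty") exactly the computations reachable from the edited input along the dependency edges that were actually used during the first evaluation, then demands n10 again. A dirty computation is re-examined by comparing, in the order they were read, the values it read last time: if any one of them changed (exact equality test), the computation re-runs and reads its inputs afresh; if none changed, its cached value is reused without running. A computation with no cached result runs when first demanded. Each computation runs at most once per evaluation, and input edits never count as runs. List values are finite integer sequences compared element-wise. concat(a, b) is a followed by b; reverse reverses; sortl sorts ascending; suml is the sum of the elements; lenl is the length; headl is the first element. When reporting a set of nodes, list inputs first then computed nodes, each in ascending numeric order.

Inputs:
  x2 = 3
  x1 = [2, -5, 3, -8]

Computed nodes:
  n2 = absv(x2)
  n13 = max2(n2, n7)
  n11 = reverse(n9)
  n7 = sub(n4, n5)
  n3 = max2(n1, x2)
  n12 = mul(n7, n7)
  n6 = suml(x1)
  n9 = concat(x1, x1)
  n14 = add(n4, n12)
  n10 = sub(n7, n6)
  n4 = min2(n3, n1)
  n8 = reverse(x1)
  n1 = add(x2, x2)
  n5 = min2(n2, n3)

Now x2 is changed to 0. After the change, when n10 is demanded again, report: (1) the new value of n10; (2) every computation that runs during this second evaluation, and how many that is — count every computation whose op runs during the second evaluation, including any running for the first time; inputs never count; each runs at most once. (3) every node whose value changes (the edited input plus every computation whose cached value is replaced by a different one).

Demanding n10 again yields 8.
7 computations run: n1, n2, n3, n4, n5, n7, n10.
The nodes whose values change: x2, n1, n2, n3, n4, n5, n7, n10.

First demand of the output computes:
  n1 = add(3, 3) = 6
  n2 = absv(3) = 3
  n3 = max2(6, 3) = 6
  n4 = min2(6, 6) = 6
  n5 = min2(3, 6) = 3
  n6 = suml([2, -5, 3, -8]) = -8
  n7 = sub(6, 3) = 3
  n10 = sub(3, -8) = 11

After the edit, cleaning proceeds:
  n1: a read changed (x2 3->0; x2 3->0) — executes, giving 0.
  n2: a read changed (x2 3->0) — executes, giving 0.
  n3: a read changed (n1 6->0; x2 3->0) — executes, giving 0.
  n4: a read changed (n3 6->0; n1 6->0) — executes, giving 0.
  n5: a read changed (n2 3->0; n3 6->0) — executes, giving 0.
  n7: a read changed (n4 6->0; n5 3->0) — executes, giving 0.
  n10: a read changed (n7 3->0) — executes, giving 8.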